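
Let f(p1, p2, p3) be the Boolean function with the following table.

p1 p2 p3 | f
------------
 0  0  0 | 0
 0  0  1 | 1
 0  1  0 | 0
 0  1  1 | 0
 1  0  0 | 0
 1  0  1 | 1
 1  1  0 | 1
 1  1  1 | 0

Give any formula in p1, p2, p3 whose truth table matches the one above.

The 1-rows are (0,0,1), (1,0,1), (1,1,0). Each contributes one minterm — ¬p1·¬p2·p3; p1·¬p2·p3; p1·p2·¬p3 — and their disjunction is a sum-of-products form of f.

f(p1, p2, p3) = (((¬p1 ∧ ¬p2) ∧ p3) ∨ ((p1 ∧ ¬p2) ∧ p3)) ∨ ((p1 ∧ p2) ∧ ¬p3)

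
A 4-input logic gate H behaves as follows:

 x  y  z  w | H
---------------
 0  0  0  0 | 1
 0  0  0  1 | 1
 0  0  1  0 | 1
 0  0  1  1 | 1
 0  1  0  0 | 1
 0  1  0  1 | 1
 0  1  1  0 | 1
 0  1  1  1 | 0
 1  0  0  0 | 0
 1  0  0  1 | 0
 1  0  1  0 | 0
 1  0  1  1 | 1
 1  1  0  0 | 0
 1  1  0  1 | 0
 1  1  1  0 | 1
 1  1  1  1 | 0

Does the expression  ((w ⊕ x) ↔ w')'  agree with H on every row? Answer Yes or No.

No

Test each input against both H and the formula:
  x=0, y=0, z=0, w=0: formula gives 1, H = 1 ✓
  x=0, y=0, z=0, w=1: formula gives 1, H = 1 ✓
  x=0, y=0, z=1, w=0: formula gives 1, H = 1 ✓
  x=0, y=0, z=1, w=1: formula gives 1, H = 1 ✓
  …
  x=0, y=1, z=1, w=1: formula gives 1, but H = 0 ✗
Since they disagree at (0,1,1,1), the expression is not a correct formula for H.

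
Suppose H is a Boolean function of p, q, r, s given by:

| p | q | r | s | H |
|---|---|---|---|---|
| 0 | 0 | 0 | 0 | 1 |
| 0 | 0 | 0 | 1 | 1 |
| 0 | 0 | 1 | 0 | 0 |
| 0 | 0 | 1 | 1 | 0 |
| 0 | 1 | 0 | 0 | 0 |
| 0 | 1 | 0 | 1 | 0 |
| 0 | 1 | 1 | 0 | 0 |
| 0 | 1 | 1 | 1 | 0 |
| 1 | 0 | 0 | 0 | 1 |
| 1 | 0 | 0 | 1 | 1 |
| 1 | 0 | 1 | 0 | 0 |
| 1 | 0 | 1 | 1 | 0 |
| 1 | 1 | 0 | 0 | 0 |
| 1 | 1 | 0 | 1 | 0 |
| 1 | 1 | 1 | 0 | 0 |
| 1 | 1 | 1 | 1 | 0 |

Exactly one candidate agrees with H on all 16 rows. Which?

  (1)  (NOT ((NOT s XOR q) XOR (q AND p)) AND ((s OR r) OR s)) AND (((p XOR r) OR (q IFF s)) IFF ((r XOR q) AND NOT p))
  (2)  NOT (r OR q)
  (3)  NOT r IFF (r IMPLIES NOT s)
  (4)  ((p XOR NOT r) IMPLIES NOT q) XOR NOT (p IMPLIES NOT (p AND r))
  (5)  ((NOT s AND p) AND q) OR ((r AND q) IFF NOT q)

(1) disagrees with H on (0,0,0,0) (formula → 0, table → 1); rule it out.
(3) disagrees with H on (0,0,1,1) (formula → 1, table → 0); rule it out.
(4) disagrees with H on (0,0,1,0) (formula → 1, table → 0); rule it out.
(5) disagrees with H on (0,0,0,0) (formula → 0, table → 1); rule it out.
Only (2) survives; checking it on all 16 rows confirms it matches H.

2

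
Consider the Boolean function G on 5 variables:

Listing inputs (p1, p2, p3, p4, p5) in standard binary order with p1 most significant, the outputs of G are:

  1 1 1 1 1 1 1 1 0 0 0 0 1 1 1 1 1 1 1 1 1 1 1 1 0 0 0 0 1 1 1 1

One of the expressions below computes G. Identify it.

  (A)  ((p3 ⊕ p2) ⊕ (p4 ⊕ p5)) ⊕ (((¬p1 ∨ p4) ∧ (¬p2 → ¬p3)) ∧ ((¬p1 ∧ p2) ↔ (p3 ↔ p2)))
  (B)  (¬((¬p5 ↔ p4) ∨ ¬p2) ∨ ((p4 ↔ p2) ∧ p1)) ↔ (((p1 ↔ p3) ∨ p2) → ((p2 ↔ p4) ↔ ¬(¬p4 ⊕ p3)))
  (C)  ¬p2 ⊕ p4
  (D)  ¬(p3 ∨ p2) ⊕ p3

D

(A) fails at (0,0,0,0,0): the formula yields 0, G is 1.
(B) fails at (0,0,1,0,0): the formula yields 0, G is 1.
(C) fails at (0,0,0,1,0): the formula yields 0, G is 1.
That leaves (D). Evaluating it on every row reproduces the table of G exactly.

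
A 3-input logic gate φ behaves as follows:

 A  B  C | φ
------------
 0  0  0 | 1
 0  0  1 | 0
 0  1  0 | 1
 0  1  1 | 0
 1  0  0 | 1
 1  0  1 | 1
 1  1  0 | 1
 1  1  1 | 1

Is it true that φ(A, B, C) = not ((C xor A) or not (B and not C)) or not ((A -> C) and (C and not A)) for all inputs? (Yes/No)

Test each input against both φ and the formula:
  A=0, B=0, C=0: formula gives 1, φ = 1 ✓
  A=0, B=0, C=1: formula gives 0, φ = 0 ✓
  A=0, B=1, C=0: formula gives 1, φ = 1 ✓
  A=0, B=1, C=1: formula gives 0, φ = 0 ✓
  A=1, B=0, C=0: formula gives 1, φ = 1 ✓
  …and likewise for the remaining 3 rows.
Every row agrees, so the formula is equivalent.

Yes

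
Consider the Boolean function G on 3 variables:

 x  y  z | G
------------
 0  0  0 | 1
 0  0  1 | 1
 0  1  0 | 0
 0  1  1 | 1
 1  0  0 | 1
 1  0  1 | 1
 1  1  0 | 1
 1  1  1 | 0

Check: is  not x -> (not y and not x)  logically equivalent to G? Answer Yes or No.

Check the formula against G row by row:
  x=0, y=0, z=0: formula gives 1, G = 1 ✓
  x=0, y=0, z=1: formula gives 1, G = 1 ✓
  x=0, y=1, z=0: formula gives 0, G = 0 ✓
  x=0, y=1, z=1: formula gives 0, but G = 1 ✗
Row (0,1,1) is a counterexample, so the formula is not equivalent to G.

No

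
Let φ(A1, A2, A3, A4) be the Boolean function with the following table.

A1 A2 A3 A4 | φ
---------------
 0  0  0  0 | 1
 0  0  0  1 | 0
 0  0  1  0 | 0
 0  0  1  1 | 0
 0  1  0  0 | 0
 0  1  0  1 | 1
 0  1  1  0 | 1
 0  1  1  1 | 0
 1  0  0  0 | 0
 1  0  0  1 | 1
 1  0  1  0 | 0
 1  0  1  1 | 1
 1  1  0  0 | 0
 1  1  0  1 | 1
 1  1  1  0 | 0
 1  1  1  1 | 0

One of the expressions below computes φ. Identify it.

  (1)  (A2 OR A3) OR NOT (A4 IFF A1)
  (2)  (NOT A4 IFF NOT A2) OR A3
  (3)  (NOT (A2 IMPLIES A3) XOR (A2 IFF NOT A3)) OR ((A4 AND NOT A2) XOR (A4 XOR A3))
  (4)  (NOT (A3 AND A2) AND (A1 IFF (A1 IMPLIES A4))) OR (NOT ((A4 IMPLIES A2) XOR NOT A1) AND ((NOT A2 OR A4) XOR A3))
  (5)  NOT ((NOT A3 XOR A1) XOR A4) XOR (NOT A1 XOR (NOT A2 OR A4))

(1) disagrees with φ on (0,0,0,0) (formula → 0, table → 1); rule it out.
(2) disagrees with φ on (0,0,1,0) (formula → 1, table → 0); rule it out.
(3) disagrees with φ on (0,0,0,0) (formula → 0, table → 1); rule it out.
(5) disagrees with φ on (0,0,0,0) (formula → 0, table → 1); rule it out.
That leaves (4). Evaluating it on every row reproduces the table of φ exactly.

4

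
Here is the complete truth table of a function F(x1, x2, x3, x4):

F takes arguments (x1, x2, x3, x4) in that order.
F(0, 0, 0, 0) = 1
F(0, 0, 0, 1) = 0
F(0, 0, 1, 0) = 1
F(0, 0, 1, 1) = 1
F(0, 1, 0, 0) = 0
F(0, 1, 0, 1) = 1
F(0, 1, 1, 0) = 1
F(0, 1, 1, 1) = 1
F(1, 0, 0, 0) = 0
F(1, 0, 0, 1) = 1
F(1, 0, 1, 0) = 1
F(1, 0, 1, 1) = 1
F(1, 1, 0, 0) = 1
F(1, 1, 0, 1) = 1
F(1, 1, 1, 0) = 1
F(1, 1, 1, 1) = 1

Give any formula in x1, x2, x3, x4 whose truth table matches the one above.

F(x1, x2, x3, x4) = ¬(((((¬x1 ∧ ¬x2) ∧ ¬x3) ∧ x4) ∨ (((¬x1 ∧ x2) ∧ ¬x3) ∧ ¬x4)) ∨ (((x1 ∧ ¬x2) ∧ ¬x3) ∧ ¬x4))

There are just 3 zero rows: (0,0,0,1), (0,1,0,0), (1,0,0,0). Their minterms are ¬x1·¬x2·¬x3·x4, ¬x1·x2·¬x3·¬x4, x1·¬x2·¬x3·¬x4; the OR of those covers precisely the 0-outputs, and negating it yields F.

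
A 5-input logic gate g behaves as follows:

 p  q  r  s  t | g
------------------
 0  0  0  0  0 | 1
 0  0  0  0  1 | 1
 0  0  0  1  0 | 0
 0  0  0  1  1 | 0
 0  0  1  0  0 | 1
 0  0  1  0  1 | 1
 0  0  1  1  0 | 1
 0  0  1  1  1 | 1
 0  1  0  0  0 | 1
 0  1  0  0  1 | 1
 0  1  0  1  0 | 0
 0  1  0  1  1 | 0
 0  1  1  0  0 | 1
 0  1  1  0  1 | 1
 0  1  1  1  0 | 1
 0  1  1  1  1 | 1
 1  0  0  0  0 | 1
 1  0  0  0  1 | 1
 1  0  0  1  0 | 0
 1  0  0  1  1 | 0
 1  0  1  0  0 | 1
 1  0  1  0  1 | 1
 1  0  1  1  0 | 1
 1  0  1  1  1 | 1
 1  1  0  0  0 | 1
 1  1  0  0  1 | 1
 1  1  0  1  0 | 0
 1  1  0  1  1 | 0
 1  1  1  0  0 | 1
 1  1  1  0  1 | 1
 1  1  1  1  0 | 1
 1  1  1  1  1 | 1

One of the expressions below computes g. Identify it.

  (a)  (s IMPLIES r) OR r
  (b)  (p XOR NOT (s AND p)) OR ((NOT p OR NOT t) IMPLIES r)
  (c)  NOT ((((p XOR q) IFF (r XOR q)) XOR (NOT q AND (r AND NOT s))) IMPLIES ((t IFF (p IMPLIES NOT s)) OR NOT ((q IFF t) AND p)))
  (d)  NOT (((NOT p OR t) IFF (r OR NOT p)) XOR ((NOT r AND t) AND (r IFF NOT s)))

a

(b) disagrees with g on (0,0,0,1,0) (formula → 1, table → 0); rule it out.
(c) disagrees with g on (0,0,0,0,0) (formula → 0, table → 1); rule it out.
(d) disagrees with g on (0,0,0,0,0) (formula → 0, table → 1); rule it out.
(a) is the remaining candidate, and it agrees with g on all 32 inputs.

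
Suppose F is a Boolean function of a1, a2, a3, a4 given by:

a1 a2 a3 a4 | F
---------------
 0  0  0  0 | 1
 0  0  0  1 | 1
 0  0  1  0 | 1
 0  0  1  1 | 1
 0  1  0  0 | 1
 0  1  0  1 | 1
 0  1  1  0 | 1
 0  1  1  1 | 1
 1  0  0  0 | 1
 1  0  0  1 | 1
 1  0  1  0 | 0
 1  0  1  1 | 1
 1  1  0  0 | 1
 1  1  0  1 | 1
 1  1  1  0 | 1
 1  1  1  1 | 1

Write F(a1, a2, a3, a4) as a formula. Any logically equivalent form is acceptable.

F(a1, a2, a3, a4) = ~(((a1 & ~a2) & a3) & ~a4)

Only row (1,0,1,0) gives 0. So F is 1 everywhere except there — the complement of the minterm a1·¬a2·a3·¬a4.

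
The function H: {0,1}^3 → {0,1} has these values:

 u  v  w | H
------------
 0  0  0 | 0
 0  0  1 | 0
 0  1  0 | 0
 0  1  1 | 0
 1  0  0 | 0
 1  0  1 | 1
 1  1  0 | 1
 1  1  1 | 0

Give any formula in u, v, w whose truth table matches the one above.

Collect the rows where H=1 — (1,0,1), (1,1,0) — and write one minterm per row: u·¬v·w, u·v·¬w. Their union (logical OR) reproduces the table exactly.

H(u, v, w) = ((u · v') · w) + ((u · v) · w')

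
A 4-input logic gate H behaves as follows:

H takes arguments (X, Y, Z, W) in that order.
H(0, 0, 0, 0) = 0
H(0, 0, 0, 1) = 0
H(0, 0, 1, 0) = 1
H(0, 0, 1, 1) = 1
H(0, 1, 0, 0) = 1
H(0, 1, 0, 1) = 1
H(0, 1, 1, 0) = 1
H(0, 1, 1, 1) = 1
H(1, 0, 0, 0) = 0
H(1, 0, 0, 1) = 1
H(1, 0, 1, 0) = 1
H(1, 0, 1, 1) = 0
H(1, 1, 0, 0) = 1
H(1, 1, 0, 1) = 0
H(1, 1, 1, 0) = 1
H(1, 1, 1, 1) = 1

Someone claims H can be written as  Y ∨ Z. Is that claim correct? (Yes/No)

No

Test each input against both H and the formula:
  X=0, Y=0, Z=0, W=0: formula gives 0, H = 0 ✓
  X=0, Y=0, Z=0, W=1: formula gives 0, H = 0 ✓
  X=0, Y=0, Z=1, W=0: formula gives 1, H = 1 ✓
  X=0, Y=0, Z=1, W=1: formula gives 1, H = 1 ✓
  …
  X=1, Y=0, Z=0, W=1: formula gives 0, but H = 1 ✗
Since they disagree at (1,0,0,1), the expression is not a correct formula for H.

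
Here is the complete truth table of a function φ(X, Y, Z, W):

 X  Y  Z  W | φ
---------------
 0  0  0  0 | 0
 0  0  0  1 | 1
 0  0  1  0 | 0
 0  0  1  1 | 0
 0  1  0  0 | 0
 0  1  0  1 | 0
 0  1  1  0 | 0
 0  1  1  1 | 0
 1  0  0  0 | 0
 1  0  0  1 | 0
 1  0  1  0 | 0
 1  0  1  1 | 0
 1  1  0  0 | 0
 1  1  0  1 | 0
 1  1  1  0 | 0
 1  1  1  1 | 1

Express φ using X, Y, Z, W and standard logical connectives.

φ(X, Y, Z, W) = (((not X and not Y) and not Z) and W) or (((X and Y) and Z) and W)

φ=1 on 2 inputs: (0,0,0,1), (1,1,1,1). Reading each as a conjunction of literals (¬X·¬Y·¬Z·W, X·Y·Z·W) and taking the OR gives the canonical DNF.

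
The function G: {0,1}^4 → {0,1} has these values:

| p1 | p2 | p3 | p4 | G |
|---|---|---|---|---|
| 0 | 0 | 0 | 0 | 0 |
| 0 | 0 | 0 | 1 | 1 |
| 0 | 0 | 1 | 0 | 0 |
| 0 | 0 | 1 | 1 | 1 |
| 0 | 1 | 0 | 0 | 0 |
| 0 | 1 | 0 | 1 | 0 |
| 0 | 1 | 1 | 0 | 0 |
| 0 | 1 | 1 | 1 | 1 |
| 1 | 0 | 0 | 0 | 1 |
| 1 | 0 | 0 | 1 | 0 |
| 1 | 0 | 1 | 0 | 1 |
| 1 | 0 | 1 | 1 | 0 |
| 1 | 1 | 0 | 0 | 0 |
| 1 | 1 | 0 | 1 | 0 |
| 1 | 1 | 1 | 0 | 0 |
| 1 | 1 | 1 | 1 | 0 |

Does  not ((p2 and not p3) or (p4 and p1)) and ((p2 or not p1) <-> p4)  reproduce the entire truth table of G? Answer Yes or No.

Evaluate not ((p2 and not p3) or (p4 and p1)) and ((p2 or not p1) <-> p4) on each row and compare to G:
  p1=0, p2=0, p3=0, p4=0: formula gives 0, G = 0 ✓
  p1=0, p2=0, p3=0, p4=1: formula gives 1, G = 1 ✓
  p1=0, p2=0, p3=1, p4=0: formula gives 0, G = 0 ✓
  p1=0, p2=0, p3=1, p4=1: formula gives 1, G = 1 ✓
  …and likewise for the remaining 12 rows.
All 16 rows match — the expression computes G exactly.

Yes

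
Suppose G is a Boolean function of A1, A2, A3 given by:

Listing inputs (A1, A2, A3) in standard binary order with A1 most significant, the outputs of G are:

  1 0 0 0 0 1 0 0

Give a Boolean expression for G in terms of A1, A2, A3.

G(A1, A2, A3) = ((~A1 & ~A2) & ~A3) | ((A1 & ~A2) & A3)

Collect the rows where G=1 — (0,0,0), (1,0,1) — and write one minterm per row: ¬A1·¬A2·¬A3, A1·¬A2·A3. Their union (logical OR) reproduces the table exactly.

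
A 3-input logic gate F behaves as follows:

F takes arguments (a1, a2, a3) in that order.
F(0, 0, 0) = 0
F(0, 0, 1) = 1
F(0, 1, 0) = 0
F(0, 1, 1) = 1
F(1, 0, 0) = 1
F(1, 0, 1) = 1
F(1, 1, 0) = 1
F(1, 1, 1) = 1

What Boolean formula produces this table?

F(a1, a2, a3) = ~(((~a1 & ~a2) & ~a3) | ((~a1 & a2) & ~a3))

F is 0 on only 2 rows — (0,0,0), (0,1,0). Writing each as a minterm (¬a1·¬a2·¬a3, ¬a1·a2·¬a3) and OR-ing them characterizes exactly where F=0, so F is the negation of that disjunction.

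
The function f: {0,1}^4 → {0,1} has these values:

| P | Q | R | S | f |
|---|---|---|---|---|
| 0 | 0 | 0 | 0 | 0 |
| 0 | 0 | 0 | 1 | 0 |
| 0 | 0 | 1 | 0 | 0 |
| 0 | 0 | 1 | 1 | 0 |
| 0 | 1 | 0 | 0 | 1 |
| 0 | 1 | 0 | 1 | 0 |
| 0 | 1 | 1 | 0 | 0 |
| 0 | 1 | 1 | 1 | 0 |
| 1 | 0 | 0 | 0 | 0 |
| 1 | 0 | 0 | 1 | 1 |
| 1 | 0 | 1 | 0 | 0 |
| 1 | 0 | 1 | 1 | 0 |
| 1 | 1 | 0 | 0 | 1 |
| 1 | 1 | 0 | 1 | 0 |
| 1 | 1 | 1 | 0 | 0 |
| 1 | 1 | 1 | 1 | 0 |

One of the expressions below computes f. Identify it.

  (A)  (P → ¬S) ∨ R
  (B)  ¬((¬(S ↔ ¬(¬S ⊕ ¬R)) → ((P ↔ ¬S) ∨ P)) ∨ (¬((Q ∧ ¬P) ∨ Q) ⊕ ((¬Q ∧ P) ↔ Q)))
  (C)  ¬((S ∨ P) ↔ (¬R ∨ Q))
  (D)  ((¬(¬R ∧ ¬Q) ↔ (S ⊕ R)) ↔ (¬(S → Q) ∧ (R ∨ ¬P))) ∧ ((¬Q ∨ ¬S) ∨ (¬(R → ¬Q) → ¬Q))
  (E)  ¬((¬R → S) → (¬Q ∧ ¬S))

D

(A): at (0,0,0,0) it gives 1, but f = 0 — eliminated.
(B): at (0,0,0,0) it gives 1, but f = 0 — eliminated.
(C): at (0,0,0,0) it gives 1, but f = 0 — eliminated.
(E): at (0,0,0,1) it gives 1, but f = 0 — eliminated.
Only (D) survives; checking it on all 16 rows confirms it matches f.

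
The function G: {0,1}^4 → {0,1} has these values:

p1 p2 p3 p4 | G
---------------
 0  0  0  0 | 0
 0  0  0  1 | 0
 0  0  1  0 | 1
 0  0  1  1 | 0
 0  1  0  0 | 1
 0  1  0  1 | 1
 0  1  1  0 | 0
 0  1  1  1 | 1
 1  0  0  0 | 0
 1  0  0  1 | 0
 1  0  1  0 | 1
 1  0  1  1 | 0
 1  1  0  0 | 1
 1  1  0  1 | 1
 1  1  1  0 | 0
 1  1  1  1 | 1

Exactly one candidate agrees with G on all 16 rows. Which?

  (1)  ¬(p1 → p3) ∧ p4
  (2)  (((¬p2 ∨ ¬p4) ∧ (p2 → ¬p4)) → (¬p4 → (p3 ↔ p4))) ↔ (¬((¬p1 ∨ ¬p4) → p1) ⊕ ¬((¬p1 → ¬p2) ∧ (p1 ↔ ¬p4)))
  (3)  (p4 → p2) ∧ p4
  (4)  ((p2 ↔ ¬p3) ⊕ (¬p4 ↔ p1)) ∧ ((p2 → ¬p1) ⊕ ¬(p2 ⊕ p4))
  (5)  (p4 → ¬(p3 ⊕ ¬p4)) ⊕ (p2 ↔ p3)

5

(1): at (0,0,1,0) it gives 0, but G = 1 — eliminated.
(2): at (0,0,0,1) it gives 1, but G = 0 — eliminated.
(3): at (0,0,1,0) it gives 0, but G = 1 — eliminated.
(4): at (0,0,0,1) it gives 1, but G = 0 — eliminated.
(5) is the remaining candidate, and it agrees with G on all 16 inputs.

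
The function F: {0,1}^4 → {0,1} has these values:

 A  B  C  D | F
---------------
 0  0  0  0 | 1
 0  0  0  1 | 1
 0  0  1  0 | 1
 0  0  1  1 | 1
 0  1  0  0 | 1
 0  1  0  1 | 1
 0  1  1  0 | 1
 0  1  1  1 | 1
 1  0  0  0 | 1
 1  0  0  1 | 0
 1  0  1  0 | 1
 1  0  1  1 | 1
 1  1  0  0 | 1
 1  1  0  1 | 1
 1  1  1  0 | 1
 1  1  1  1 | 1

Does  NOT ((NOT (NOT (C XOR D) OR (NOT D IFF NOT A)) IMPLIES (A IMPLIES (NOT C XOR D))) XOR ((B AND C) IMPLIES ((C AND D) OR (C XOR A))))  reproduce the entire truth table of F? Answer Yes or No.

No

Evaluate NOT ((NOT (NOT (C XOR D) OR (NOT D IFF NOT A)) IMPLIES (A IMPLIES (NOT C XOR D))) XOR ((B AND C) IMPLIES ((C AND D) OR (C XOR A)))) on each row and compare to F:
  A=0, B=0, C=0, D=0: formula gives 1, F = 1 ✓
  A=0, B=0, C=0, D=1: formula gives 1, F = 1 ✓
  A=0, B=0, C=1, D=0: formula gives 1, F = 1 ✓
  A=0, B=0, C=1, D=1: formula gives 1, F = 1 ✓
  …
  A=1, B=0, C=0, D=1: formula gives 1, but F = 0 ✗
A single disagreement suffices: at (1,0,0,1) they differ, so the formula does not compute F.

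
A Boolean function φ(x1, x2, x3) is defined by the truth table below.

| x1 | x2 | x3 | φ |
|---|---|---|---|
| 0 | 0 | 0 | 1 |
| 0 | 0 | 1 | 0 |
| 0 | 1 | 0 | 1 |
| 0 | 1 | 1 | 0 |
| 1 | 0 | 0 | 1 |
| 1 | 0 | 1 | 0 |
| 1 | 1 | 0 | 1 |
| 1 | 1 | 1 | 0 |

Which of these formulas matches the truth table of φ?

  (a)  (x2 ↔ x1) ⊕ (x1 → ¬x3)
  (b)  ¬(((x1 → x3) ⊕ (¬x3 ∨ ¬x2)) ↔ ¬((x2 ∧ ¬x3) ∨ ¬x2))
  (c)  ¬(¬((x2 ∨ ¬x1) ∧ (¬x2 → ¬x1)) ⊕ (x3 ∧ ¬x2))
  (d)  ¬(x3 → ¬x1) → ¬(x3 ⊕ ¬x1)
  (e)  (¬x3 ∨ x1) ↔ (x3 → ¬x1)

(a): at (0,0,0) it gives 0, but φ = 1 — eliminated.
(b): at (0,0,0) it gives 0, but φ = 1 — eliminated.
(c): at (0,1,1) it gives 1, but φ = 0 — eliminated.
(d): at (0,0,1) it gives 1, but φ = 0 — eliminated.
That leaves (e). Evaluating it on every row reproduces the table of φ exactly.

e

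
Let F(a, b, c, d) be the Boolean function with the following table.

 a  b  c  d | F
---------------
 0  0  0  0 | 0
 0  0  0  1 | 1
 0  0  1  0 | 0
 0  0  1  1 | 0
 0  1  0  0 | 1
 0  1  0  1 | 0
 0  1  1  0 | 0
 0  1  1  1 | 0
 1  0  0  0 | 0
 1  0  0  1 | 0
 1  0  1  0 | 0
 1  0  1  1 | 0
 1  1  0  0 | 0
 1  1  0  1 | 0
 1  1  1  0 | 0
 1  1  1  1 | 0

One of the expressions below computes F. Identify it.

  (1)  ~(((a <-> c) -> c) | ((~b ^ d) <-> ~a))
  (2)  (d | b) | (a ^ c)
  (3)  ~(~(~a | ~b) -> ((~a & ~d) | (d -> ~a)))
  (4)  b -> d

(2) fails at (0,0,1,0): the formula yields 1, F is 0.
(3) fails at (0,0,0,1): the formula yields 0, F is 1.
(4) fails at (0,0,0,0): the formula yields 1, F is 0.
Only (1) survives; checking it on all 16 rows confirms it matches F.

1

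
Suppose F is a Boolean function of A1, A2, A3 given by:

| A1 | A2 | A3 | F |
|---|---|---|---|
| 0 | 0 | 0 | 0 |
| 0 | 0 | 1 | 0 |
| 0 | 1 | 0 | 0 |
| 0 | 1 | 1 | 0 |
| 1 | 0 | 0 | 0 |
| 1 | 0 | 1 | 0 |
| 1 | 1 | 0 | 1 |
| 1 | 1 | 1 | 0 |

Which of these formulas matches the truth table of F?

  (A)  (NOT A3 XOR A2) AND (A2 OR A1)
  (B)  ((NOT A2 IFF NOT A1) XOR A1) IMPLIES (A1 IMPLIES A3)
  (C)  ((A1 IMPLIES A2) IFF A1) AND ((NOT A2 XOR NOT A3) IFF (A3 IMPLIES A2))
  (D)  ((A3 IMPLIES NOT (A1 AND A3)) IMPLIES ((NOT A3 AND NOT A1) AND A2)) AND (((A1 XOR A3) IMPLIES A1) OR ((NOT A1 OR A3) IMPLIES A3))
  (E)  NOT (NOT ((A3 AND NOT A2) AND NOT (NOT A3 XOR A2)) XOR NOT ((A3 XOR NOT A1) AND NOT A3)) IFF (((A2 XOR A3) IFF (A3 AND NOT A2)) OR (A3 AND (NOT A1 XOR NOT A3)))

(A) fails at (0,1,1): the formula yields 1, F is 0.
(B) fails at (0,0,0): the formula yields 1, F is 0.
(D) fails at (0,1,0): the formula yields 1, F is 0.
(E) fails at (0,1,0): the formula yields 1, F is 0.
That leaves (C). Evaluating it on every row reproduces the table of F exactly.

C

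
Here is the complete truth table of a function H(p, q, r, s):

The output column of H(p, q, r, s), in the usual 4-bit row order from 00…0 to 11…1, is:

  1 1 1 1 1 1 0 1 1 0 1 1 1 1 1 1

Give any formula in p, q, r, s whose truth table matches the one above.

H(p, q, r, s) = ¬((((¬p ∧ q) ∧ r) ∧ ¬s) ∨ (((p ∧ ¬q) ∧ ¬r) ∧ s))

There are just 2 zero rows: (0,1,1,0), (1,0,0,1). Their minterms are ¬p·q·r·¬s, p·¬q·¬r·s; the OR of those covers precisely the 0-outputs, and negating it yields H.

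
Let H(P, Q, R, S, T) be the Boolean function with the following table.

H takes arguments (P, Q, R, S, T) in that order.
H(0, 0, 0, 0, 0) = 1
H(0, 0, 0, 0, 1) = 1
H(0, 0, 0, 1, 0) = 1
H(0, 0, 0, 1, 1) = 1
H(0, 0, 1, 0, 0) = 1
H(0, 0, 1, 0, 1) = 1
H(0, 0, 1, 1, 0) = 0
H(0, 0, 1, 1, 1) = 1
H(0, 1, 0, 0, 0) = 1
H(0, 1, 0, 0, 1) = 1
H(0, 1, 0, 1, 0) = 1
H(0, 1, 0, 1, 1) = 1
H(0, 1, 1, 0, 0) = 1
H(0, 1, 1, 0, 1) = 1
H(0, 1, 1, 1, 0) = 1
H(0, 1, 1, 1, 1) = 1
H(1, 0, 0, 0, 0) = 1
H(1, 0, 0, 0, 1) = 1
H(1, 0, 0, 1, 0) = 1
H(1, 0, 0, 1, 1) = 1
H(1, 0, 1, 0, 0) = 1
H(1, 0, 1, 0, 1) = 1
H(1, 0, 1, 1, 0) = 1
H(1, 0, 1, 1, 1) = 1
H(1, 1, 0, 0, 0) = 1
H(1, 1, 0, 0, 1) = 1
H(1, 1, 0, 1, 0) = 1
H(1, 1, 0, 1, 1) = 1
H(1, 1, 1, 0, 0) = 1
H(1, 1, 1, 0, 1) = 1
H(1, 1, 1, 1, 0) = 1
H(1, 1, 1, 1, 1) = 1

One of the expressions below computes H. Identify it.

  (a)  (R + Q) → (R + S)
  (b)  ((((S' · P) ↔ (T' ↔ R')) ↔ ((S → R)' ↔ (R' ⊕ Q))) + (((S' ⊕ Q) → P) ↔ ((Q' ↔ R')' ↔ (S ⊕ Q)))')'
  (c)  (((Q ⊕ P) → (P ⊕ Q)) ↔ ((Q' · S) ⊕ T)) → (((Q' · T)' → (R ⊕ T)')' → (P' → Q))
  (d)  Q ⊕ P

(a) fails at (0,0,1,1,0): the formula yields 1, H is 0.
(b) fails at (0,0,0,0,0): the formula yields 0, H is 1.
(d) fails at (0,0,0,0,0): the formula yields 0, H is 1.
(c) is the remaining candidate, and it agrees with H on all 32 inputs.

c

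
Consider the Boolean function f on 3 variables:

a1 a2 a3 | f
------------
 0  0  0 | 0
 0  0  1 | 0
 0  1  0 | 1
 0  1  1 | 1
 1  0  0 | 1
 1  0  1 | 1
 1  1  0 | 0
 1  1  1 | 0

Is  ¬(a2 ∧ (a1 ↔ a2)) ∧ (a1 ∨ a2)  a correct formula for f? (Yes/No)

Evaluate ¬(a2 ∧ (a1 ↔ a2)) ∧ (a1 ∨ a2) on each row and compare to f:
  a1=0, a2=0, a3=0: formula gives 0, f = 0 ✓
  a1=0, a2=0, a3=1: formula gives 0, f = 0 ✓
  a1=0, a2=1, a3=0: formula gives 1, f = 1 ✓
  a1=0, a2=1, a3=1: formula gives 1, f = 1 ✓
  a1=1, a2=0, a3=0: formula gives 1, f = 1 ✓
  … (the remaining 3 rows also agree.)
No disagreement on any input; they are logically equivalent.

Yes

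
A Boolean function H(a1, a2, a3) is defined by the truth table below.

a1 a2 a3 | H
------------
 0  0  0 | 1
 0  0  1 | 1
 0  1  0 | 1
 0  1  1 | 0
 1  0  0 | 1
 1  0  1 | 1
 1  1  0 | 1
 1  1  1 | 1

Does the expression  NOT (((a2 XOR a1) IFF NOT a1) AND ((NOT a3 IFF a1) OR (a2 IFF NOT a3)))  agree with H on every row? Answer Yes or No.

Check the formula against H row by row:
  a1=0, a2=0, a3=0: formula gives 1, H = 1 ✓
  a1=0, a2=0, a3=1: formula gives 1, H = 1 ✓
  a1=0, a2=1, a3=0: formula gives 0, but H = 1 ✗
Since they disagree at (0,1,0), the expression is not a correct formula for H.

No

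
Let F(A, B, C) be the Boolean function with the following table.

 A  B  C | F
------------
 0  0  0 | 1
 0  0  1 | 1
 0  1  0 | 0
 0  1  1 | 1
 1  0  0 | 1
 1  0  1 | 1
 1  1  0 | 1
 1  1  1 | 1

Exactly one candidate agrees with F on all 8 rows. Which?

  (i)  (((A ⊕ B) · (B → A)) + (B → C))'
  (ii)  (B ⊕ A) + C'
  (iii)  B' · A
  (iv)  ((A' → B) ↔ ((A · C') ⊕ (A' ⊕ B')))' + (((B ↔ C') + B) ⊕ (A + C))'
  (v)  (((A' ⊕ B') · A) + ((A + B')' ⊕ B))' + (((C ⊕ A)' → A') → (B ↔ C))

iv

(i) fails at (0,0,0): the formula yields 0, F is 1.
(ii) fails at (0,0,1): the formula yields 0, F is 1.
(iii) fails at (0,0,0): the formula yields 0, F is 1.
(v) fails at (0,1,0): the formula yields 1, F is 0.
(iv) is the remaining candidate, and it agrees with F on all 8 inputs.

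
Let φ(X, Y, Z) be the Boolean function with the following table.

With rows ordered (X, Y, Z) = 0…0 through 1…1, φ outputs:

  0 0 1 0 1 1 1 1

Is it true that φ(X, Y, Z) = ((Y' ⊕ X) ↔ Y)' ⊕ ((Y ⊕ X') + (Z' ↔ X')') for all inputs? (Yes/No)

Check the formula against φ row by row:
  X=0, Y=0, Z=0: formula gives 0, φ = 0 ✓
  X=0, Y=0, Z=1: formula gives 0, φ = 0 ✓
  X=0, Y=1, Z=0: formula gives 1, φ = 1 ✓
  X=0, Y=1, Z=1: formula gives 0, φ = 0 ✓
  X=1, Y=0, Z=0: formula gives 1, φ = 1 ✓
  X=1, Y=0, Z=1: formula gives 0, but φ = 1 ✗
Since they disagree at (1,0,1), the expression is not a correct formula for φ.

No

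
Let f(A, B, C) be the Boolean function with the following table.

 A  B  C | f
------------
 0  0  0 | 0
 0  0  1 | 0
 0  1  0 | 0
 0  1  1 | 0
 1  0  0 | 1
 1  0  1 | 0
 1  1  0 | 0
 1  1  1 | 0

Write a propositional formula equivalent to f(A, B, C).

f(A, B, C) = (A and not B) and not C

Only row (1,0,0) gives 1. That row's minterm A·¬B·¬C is f directly.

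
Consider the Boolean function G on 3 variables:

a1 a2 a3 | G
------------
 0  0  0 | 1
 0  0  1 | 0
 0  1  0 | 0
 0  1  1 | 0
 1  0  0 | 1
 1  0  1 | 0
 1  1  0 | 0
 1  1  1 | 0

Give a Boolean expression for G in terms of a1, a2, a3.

Collect the rows where G=1 — (0,0,0), (1,0,0) — and write one minterm per row: ¬a1·¬a2·¬a3, a1·¬a2·¬a3. Their union (logical OR) reproduces the table exactly.

G(a1, a2, a3) = ((~a1 & ~a2) & ~a3) | ((a1 & ~a2) & ~a3)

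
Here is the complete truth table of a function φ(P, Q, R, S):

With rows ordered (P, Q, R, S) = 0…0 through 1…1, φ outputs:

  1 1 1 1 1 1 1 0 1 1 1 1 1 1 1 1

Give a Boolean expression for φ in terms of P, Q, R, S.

φ(P, Q, R, S) = (((P' · Q) · R) · S)'

Only row (0,1,1,1) gives 0. So φ is 1 everywhere except there — the complement of the minterm ¬P·Q·R·S.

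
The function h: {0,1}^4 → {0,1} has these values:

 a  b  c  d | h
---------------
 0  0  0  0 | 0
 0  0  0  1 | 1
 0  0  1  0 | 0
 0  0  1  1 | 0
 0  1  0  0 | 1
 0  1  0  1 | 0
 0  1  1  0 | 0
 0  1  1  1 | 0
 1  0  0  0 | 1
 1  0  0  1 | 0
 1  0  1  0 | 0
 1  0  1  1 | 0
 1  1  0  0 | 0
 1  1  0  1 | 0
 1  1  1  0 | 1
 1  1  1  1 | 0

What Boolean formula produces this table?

h=1 on 4 inputs: (0,0,0,1), (0,1,0,0), (1,0,0,0), (1,1,1,0). Reading each as a conjunction of literals (¬a·¬b·¬c·d, ¬a·b·¬c·¬d, a·¬b·¬c·¬d, a·b·c·¬d) and taking the OR gives the canonical DNF.

h(a, b, c, d) = (((((NOT a AND NOT b) AND NOT c) AND d) OR (((NOT a AND b) AND NOT c) AND NOT d)) OR (((a AND NOT b) AND NOT c) AND NOT d)) OR (((a AND b) AND c) AND NOT d)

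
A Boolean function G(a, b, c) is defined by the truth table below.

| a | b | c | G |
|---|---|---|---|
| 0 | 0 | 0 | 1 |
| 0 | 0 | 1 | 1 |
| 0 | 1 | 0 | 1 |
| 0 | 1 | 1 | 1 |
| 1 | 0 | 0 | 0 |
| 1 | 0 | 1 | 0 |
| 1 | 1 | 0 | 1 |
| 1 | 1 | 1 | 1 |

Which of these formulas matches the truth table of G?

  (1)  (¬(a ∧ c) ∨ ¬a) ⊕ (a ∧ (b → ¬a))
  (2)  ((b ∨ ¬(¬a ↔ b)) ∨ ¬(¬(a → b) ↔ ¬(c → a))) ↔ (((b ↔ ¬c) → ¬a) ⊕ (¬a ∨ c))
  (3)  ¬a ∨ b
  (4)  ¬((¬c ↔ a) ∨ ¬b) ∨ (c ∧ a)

3

(1): at (1,0,1) it gives 1, but G = 0 — eliminated.
(2): at (0,0,0) it gives 0, but G = 1 — eliminated.
(4): at (0,0,0) it gives 0, but G = 1 — eliminated.
Only (3) survives; checking it on all 8 rows confirms it matches G.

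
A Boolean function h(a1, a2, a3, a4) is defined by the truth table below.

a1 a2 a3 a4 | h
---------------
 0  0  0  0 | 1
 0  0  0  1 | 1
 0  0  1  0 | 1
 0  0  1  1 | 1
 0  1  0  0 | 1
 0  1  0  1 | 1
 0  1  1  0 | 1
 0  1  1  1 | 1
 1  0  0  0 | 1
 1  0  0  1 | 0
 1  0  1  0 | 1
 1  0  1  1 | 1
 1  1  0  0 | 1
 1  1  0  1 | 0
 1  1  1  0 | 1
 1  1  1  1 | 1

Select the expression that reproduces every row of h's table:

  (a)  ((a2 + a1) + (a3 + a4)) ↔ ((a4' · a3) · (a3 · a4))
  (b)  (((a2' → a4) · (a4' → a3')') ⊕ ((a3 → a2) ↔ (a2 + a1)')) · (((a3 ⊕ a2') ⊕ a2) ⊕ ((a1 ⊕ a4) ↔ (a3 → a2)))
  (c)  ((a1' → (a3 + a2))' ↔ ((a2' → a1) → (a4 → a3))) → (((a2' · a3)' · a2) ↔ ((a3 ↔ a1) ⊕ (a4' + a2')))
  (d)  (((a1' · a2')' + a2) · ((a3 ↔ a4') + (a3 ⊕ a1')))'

c

(a) fails at (0,0,0,1): the formula yields 0, h is 1.
(b) fails at (0,0,0,1): the formula yields 0, h is 1.
(d) fails at (0,1,0,0): the formula yields 0, h is 1.
That leaves (c). Evaluating it on every row reproduces the table of h exactly.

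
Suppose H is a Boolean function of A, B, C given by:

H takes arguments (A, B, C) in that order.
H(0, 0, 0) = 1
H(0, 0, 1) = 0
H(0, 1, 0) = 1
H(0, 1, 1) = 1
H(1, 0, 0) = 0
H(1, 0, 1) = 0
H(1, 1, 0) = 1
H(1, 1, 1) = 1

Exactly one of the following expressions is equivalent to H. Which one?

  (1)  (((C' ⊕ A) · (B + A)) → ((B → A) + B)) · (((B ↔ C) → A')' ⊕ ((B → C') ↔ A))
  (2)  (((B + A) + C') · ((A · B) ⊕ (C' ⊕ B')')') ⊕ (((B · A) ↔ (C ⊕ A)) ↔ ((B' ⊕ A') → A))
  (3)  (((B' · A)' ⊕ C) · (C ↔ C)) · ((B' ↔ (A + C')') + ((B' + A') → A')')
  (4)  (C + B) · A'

2

(1) disagrees with H on (0,0,0) (formula → 0, table → 1); rule it out.
(3) disagrees with H on (0,0,0) (formula → 0, table → 1); rule it out.
(4) disagrees with H on (0,0,0) (formula → 0, table → 1); rule it out.
Only (2) survives; checking it on all 8 rows confirms it matches H.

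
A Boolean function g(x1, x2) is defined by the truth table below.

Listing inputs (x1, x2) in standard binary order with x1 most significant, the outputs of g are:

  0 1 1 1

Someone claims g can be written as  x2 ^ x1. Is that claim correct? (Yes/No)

Check the formula against g row by row:
  x1=0, x2=0: formula gives 0, g = 0 ✓
  x1=0, x2=1: formula gives 1, g = 1 ✓
  x1=1, x2=0: formula gives 1, g = 1 ✓
  x1=1, x2=1: formula gives 0, but g = 1 ✗
Since they disagree at (1,1), the expression is not a correct formula for g.

No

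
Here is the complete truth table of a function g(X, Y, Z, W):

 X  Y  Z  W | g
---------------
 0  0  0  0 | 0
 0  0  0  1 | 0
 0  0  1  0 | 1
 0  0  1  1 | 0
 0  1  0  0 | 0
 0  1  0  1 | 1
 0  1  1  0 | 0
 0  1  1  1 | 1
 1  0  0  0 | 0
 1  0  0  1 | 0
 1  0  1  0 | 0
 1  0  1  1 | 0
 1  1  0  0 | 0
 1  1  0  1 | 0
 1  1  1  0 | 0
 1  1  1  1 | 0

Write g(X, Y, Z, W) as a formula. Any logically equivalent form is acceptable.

Collect the rows where g=1 — (0,0,1,0), (0,1,0,1), (0,1,1,1) — and write one minterm per row: ¬X·¬Y·Z·¬W, ¬X·Y·¬Z·W, ¬X·Y·Z·W. Their union (logical OR) reproduces the table exactly.

g(X, Y, Z, W) = ((((X' · Y') · Z) · W') + (((X' · Y) · Z') · W)) + (((X' · Y) · Z) · W)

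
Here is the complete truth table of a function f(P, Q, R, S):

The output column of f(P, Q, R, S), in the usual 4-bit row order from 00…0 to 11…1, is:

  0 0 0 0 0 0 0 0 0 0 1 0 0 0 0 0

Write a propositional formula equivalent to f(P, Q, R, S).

f(P, Q, R, S) = ((P and not Q) and R) and not S

Only row (1,0,1,0) gives 1. That row's minterm P·¬Q·R·¬S is f directly.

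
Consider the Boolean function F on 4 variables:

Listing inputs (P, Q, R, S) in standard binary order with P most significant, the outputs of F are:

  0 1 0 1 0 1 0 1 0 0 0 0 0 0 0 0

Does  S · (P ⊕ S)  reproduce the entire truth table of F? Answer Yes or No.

Yes

Evaluate S · (P ⊕ S) on each row and compare to F:
  P=0, Q=0, R=0, S=0: formula gives 0, F = 0 ✓
  P=0, Q=0, R=0, S=1: formula gives 1, F = 1 ✓
  P=0, Q=0, R=1, S=0: formula gives 0, F = 0 ✓
  P=0, Q=0, R=1, S=1: formula gives 1, F = 1 ✓
  …and likewise for the remaining 12 rows.
Every row agrees, so the formula is equivalent.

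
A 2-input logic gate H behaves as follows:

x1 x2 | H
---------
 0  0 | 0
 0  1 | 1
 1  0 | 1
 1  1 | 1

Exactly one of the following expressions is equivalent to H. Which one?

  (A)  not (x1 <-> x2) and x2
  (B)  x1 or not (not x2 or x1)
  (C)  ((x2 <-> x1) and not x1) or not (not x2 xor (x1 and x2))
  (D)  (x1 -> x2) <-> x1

B

(A) fails at (1,0): the formula yields 0, H is 1.
(C) fails at (0,0): the formula yields 1, H is 0.
(D) fails at (0,1): the formula yields 0, H is 1.
That leaves (B). Evaluating it on every row reproduces the table of H exactly.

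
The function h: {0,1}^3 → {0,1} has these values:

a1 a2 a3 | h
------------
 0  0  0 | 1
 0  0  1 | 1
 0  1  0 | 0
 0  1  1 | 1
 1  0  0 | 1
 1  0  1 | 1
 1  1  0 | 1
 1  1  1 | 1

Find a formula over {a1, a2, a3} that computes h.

Only row (0,1,0) gives 0. So h is 1 everywhere except there — the complement of the minterm ¬a1·a2·¬a3.

h(a1, a2, a3) = not ((not a1 and a2) and not a3)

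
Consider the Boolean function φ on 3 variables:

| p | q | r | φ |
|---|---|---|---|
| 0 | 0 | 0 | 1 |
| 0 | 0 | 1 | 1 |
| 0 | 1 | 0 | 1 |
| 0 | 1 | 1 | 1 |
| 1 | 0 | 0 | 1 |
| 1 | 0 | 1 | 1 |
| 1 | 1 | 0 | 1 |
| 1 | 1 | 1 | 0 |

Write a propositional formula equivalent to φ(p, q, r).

The output is 0 only when every input is 1 — NAND of all inputs.

φ(p, q, r) = NOT ((p AND q) AND r)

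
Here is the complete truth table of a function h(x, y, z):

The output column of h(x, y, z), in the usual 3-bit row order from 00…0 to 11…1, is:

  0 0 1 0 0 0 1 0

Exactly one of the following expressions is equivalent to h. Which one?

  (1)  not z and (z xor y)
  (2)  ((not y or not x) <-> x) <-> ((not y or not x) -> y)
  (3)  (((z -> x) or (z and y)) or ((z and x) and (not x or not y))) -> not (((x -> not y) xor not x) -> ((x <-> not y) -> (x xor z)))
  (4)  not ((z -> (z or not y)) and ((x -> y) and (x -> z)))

(2): at (0,0,0) it gives 1, but h = 0 — eliminated.
(3): at (0,0,1) it gives 1, but h = 0 — eliminated.
(4): at (0,1,0) it gives 0, but h = 1 — eliminated.
That leaves (1). Evaluating it on every row reproduces the table of h exactly.

1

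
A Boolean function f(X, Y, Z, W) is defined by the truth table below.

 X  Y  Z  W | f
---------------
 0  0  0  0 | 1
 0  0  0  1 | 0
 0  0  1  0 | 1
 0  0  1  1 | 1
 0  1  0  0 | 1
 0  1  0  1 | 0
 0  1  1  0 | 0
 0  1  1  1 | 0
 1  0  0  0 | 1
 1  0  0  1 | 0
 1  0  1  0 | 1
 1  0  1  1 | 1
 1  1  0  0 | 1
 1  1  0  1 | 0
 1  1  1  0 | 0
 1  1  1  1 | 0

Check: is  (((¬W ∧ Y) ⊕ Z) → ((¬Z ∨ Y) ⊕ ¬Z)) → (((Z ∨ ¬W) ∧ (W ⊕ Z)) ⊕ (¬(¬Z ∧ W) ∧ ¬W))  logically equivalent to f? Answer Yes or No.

Evaluate (((¬W ∧ Y) ⊕ Z) → ((¬Z ∨ Y) ⊕ ¬Z)) → (((Z ∨ ¬W) ∧ (W ⊕ Z)) ⊕ (¬(¬Z ∧ W) ∧ ¬W)) on each row and compare to f:
  X=0, Y=0, Z=0, W=0: formula gives 1, f = 1 ✓
  X=0, Y=0, Z=0, W=1: formula gives 0, f = 0 ✓
  X=0, Y=0, Z=1, W=0: formula gives 1, f = 1 ✓
  X=0, Y=0, Z=1, W=1: formula gives 1, f = 1 ✓
  …and likewise for the remaining 12 rows.
All 16 rows match — the expression computes f exactly.

Yes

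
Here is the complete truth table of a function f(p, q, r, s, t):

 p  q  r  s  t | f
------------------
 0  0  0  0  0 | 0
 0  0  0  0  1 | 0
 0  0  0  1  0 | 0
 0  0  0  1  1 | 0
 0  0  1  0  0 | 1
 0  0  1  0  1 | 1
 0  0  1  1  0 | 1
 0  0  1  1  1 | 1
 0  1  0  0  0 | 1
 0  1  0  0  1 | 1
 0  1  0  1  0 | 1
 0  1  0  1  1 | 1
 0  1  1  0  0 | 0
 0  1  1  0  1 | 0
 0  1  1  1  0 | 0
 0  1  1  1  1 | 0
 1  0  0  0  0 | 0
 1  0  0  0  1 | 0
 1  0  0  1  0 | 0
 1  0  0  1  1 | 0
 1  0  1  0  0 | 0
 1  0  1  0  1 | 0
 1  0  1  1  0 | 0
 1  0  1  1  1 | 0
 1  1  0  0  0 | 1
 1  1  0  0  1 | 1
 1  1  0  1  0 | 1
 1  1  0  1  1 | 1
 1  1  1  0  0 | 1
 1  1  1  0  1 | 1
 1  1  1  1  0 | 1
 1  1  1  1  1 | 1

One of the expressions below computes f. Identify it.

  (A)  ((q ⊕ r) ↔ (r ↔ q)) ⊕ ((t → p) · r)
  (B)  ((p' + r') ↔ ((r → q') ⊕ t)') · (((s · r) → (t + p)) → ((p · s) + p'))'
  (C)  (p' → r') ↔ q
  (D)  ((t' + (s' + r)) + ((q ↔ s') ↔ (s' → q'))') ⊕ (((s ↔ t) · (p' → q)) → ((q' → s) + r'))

C

(A): at (0,0,1,0,1) it gives 0, but f = 1 — eliminated.
(B): at (0,0,1,0,0) it gives 0, but f = 1 — eliminated.
(D): at (0,0,0,1,1) it gives 1, but f = 0 — eliminated.
(C) is the remaining candidate, and it agrees with f on all 32 inputs.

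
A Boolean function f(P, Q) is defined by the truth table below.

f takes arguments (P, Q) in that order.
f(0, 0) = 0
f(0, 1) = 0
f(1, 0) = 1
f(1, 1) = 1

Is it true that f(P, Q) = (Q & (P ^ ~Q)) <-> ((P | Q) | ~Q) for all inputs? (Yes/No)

No

Test each input against both f and the formula:
  P=0, Q=0: formula gives 0, f = 0 ✓
  P=0, Q=1: formula gives 0, f = 0 ✓
  P=1, Q=0: formula gives 0, but f = 1 ✗
Row (1,0) is a counterexample, so the formula is not equivalent to f.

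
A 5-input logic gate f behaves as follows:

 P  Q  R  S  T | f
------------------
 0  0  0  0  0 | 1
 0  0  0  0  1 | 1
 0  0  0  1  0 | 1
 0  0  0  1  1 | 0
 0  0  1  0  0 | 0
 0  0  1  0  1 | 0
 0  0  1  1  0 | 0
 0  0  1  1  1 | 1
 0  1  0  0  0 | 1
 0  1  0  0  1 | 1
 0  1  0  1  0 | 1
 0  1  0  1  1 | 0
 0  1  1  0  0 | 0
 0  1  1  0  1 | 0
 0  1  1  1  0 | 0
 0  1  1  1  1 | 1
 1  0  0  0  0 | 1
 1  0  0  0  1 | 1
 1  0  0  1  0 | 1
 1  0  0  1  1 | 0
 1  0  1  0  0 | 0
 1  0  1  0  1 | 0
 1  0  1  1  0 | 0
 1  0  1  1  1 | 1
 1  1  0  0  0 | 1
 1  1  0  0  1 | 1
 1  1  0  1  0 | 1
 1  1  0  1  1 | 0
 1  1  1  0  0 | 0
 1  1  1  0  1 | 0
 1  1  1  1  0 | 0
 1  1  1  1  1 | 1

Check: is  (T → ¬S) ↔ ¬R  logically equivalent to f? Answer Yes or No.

Evaluate (T → ¬S) ↔ ¬R on each row and compare to f:
  P=0, Q=0, R=0, S=0, T=0: formula gives 1, f = 1 ✓
  P=0, Q=0, R=0, S=0, T=1: formula gives 1, f = 1 ✓
  P=0, Q=0, R=0, S=1, T=0: formula gives 1, f = 1 ✓
  P=0, Q=0, R=0, S=1, T=1: formula gives 0, f = 0 ✓
  … (the remaining 28 rows also agree.)
All 32 rows match — the expression computes f exactly.

Yes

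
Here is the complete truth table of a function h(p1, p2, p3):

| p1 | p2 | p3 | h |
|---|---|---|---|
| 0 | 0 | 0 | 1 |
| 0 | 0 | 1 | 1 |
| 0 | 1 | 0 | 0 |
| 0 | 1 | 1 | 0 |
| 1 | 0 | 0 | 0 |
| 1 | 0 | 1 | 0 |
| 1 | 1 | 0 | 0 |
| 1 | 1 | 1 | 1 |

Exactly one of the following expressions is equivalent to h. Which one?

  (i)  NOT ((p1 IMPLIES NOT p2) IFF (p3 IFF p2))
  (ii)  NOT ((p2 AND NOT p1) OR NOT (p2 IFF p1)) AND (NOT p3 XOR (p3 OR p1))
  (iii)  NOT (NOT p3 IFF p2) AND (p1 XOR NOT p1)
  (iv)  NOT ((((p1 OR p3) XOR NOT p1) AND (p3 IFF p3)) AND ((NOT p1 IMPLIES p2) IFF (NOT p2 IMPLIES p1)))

ii

(i) disagrees with h on (0,0,0) (formula → 0, table → 1); rule it out.
(iii) disagrees with h on (0,0,1) (formula → 0, table → 1); rule it out.
(iv) disagrees with h on (0,0,0) (formula → 0, table → 1); rule it out.
Only (ii) survives; checking it on all 8 rows confirms it matches h.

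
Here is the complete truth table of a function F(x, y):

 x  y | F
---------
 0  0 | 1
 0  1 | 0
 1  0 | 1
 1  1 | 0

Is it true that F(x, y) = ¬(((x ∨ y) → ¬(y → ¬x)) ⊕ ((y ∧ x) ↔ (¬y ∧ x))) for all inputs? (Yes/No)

Yes

Check the formula against F row by row:
  x=0, y=0: formula gives 1, F = 1 ✓
  x=0, y=1: formula gives 0, F = 0 ✓
  x=1, y=0: formula gives 1, F = 1 ✓
  x=1, y=1: formula gives 0, F = 0 ✓
Every row agrees, so the formula is equivalent.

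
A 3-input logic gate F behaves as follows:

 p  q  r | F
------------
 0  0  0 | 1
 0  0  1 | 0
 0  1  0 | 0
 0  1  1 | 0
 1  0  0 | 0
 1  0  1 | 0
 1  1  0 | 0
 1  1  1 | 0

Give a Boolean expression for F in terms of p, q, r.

F(p, q, r) = not ((p or q) or r)

The output is 1 only when every input is 0 — NOR of all inputs.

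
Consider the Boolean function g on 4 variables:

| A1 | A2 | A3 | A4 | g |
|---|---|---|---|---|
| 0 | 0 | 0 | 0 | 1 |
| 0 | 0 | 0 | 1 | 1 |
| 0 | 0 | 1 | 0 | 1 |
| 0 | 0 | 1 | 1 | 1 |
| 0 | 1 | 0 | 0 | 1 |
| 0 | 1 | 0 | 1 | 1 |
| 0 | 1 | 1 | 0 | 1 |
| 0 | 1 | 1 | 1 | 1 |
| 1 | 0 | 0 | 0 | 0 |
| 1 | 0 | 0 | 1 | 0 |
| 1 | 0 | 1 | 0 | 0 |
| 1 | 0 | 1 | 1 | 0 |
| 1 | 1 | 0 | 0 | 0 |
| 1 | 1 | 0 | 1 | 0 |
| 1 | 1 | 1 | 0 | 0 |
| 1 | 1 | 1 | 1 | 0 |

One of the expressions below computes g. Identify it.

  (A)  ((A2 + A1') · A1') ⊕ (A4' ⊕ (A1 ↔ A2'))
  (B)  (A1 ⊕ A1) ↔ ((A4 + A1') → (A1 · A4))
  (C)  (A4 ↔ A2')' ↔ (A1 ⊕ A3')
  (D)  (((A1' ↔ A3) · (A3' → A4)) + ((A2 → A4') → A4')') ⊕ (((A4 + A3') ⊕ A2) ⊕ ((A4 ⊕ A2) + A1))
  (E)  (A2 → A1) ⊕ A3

B

(A): at (0,0,0,0) it gives 0, but g = 1 — eliminated.
(C): at (0,0,0,1) it gives 0, but g = 1 — eliminated.
(D): at (0,1,0,1) it gives 0, but g = 1 — eliminated.
(E): at (0,0,1,0) it gives 0, but g = 1 — eliminated.
That leaves (B). Evaluating it on every row reproduces the table of g exactly.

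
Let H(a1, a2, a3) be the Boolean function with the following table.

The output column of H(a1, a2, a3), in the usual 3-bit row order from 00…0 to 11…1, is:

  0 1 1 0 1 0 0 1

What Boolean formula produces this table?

H(a1, a2, a3) = (a1 xor a2) xor a3

The output is 1 exactly when an odd number of inputs are 1 — the 3-way XOR (parity).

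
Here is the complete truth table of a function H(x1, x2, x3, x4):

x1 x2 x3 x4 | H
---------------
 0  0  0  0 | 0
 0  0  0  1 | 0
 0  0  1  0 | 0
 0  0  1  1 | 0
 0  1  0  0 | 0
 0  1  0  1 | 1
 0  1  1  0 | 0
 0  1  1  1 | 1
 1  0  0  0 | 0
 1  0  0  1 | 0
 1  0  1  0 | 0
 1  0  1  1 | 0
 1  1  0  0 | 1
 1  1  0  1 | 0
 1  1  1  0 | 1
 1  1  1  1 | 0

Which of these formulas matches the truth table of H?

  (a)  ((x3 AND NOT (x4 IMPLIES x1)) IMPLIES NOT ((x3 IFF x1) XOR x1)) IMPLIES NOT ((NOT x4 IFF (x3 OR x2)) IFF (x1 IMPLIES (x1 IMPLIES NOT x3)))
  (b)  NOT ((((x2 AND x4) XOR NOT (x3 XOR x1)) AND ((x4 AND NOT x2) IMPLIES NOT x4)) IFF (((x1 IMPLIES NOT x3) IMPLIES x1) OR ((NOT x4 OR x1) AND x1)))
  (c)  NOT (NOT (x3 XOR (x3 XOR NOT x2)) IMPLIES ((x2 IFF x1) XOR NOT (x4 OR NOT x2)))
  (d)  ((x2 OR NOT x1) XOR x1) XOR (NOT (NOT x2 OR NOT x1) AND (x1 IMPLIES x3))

c

(a) disagrees with H on (0,0,0,0) (formula → 1, table → 0); rule it out.
(b) disagrees with H on (0,0,0,0) (formula → 1, table → 0); rule it out.
(d) disagrees with H on (0,0,0,0) (formula → 1, table → 0); rule it out.
That leaves (c). Evaluating it on every row reproduces the table of H exactly.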